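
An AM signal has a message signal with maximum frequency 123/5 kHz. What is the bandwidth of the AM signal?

In AM (double-sideband), the bandwidth is twice the message frequency.
BW = 2 * f_m = 2 * 123/5 kHz = 246/5 kHz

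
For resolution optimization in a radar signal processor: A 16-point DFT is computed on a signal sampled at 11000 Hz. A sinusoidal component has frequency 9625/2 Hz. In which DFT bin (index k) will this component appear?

DFT frequency resolution = f_s/N = 11000/16 = 1375/2 Hz
Bin index k = f_signal / resolution = 9625/2 / 1375/2 = 7
The signal frequency 9625/2 Hz falls in DFT bin k = 7.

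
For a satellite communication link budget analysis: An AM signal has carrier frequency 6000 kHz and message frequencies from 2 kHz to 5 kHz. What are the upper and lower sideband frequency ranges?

Upper sideband (USB) = fc + [fm_low, fm_high] = 6000 + [2, 5] = [6002, 6005] kHz
Lower sideband (LSB) = fc - [fm_high, fm_low] = 6000 - [5, 2] = [5995, 5998] kHz
Total occupied spectrum: 5995 kHz to 6005 kHz (plus carrier at 6000 kHz)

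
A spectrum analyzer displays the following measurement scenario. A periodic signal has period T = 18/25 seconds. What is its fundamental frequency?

The fundamental frequency is the reciprocal of the period.
f = 1/T = 1/(18/25) = 25/18 Hz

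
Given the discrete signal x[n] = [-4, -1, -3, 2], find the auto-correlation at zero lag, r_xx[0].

The auto-correlation at zero lag r_xx[0] equals the signal energy.
r_xx[0] = sum of x[n]^2 = (-4)^2 + (-1)^2 + (-3)^2 + 2^2
= 16 + 1 + 9 + 4 = 30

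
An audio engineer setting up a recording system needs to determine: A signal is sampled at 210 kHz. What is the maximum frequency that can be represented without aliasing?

The maximum frequency that can be represented without aliasing
is the Nyquist frequency: f_max = f_s / 2 = 210 kHz / 2 = 105 kHz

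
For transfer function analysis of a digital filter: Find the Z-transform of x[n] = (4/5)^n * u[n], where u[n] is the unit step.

The Z-transform of a^n * u[n] is z/(z-a) for |z| > |a|.
Here a = 4/5, so X(z) = z/(z - (4/5)) = 5z/(5z - 4)
ROC: |z| > 4/5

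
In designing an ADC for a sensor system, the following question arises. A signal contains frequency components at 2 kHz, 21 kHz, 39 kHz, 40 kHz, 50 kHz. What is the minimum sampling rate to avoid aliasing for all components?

The highest frequency component is f_max = 50 kHz.
Nyquist rate = 2 * f_max = 2 * 50 kHz = 100 kHz.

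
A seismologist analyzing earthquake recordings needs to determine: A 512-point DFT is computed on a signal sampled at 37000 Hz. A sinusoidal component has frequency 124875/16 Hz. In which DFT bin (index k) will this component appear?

DFT frequency resolution = f_s/N = 37000/512 = 4625/64 Hz
Bin index k = f_signal / resolution = 124875/16 / 4625/64 = 108
The signal frequency 124875/16 Hz falls in DFT bin k = 108.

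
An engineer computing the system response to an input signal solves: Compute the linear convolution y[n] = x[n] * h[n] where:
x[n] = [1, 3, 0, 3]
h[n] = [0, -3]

y[n] = sum_k x[k]*h[n-k]. Output length = len(x) + len(h) - 1 = 4 + 2 - 1 = 5.
y[0] = 1*0 = 0
y[1] = 3*0 + 1*-3 = -3
y[2] = 0*0 + 3*-3 = -9
y[3] = 3*0 + 0*-3 = 0
y[4] = 3*-3 = -9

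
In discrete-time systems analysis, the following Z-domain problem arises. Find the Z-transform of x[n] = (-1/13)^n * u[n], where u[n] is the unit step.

The Z-transform of a^n * u[n] is z/(z-a) for |z| > |a|.
Here a = -1/13, so X(z) = z/(z - (-1/13)) = 13z/(13z + 1)
ROC: |z| > 1/13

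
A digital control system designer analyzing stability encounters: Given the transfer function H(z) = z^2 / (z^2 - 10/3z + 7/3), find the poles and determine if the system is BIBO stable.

Poles are roots of the denominator: z^2 - 10/3z + 7/3 = 0.
Quadratic formula: z = [-(-10/3) +/- sqrt((-10/3)^2 - 4*(7/3))] / 2
Discriminant = 100/9 - 28/3 = 16/9; sqrt = 4/3.
z = (10/3 +/- 4/3) / 2 => z = 7/3 or z = 1.
|p1| = 7/3, |p2| = 1.
For BIBO stability, all poles must lie inside the unit circle (|p| < 1).
System is UNSTABLE since at least one |p| >= 1.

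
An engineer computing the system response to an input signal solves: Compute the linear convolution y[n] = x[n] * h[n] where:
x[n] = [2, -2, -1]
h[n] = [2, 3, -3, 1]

y[n] = sum_k x[k]*h[n-k]. Output length = len(x) + len(h) - 1 = 3 + 4 - 1 = 6.
y[0] = 2*2 = 4
y[1] = -2*2 + 2*3 = 2
y[2] = -1*2 + -2*3 + 2*-3 = -14
y[3] = -1*3 + -2*-3 + 2*1 = 5
y[4] = -1*-3 + -2*1 = 1
y[5] = -1*1 = -1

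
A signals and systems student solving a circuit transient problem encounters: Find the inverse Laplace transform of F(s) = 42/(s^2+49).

Standard pair: w/(s^2+w^2) <-> sin(wt)*u(t)
Recognize w^2 = 49, so w = 7; numerator 42 = 6*7.
f(t) = 6*sin(7t)*u(t)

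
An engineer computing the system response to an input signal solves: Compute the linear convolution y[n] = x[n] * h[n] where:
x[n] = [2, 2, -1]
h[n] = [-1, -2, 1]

y[n] = sum_k x[k]*h[n-k]. Output length = len(x) + len(h) - 1 = 3 + 3 - 1 = 5.
y[0] = 2*-1 = -2
y[1] = 2*-1 + 2*-2 = -6
y[2] = -1*-1 + 2*-2 + 2*1 = -1
y[3] = -1*-2 + 2*1 = 4
y[4] = -1*1 = -1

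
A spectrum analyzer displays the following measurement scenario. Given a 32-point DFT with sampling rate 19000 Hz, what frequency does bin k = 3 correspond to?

The frequency of DFT bin k is: f_k = k * f_s / N
f_3 = 3 * 19000 / 32 = 7125/4 Hz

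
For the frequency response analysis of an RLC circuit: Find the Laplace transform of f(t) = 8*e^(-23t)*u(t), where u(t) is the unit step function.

Standard Laplace transform pair:
e^(-at)*u(t) <-> 1/(s+a)
With a = 23: L{8*e^(-23t)*u(t)} = 8/(s+23), ROC: Re(s) > -23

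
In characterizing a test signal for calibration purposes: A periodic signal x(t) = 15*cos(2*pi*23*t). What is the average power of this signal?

Average power of A*cos(wt) is A^2/2.
P = 15^2 / 2 = 225/2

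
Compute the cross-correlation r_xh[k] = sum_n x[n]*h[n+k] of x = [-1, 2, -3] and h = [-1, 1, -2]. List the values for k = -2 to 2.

Both sequences indexed from 0 and zero outside their support.
Lags with overlap: k = -2 to 2.
  r_xh[-2] = x[2]*h[0] = 3
  r_xh[-1] = x[1]*h[0] + x[2]*h[1] = -5
  r_xh[0] = x[0]*h[0] + x[1]*h[1] + x[2]*h[2] = 9
  r_xh[1] = x[0]*h[1] + x[1]*h[2] = -5
  r_xh[2] = x[0]*h[2] = 2
r_xh = [3, -5, 9, -5, 2] (for k = -2, ..., 2)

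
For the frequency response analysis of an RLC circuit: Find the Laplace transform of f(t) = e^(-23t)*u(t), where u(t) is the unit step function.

Standard Laplace transform pair:
e^(-at)*u(t) <-> 1/(s+a)
With a = 23: L{e^(-23t)*u(t)} = 1/(s+23), ROC: Re(s) > -23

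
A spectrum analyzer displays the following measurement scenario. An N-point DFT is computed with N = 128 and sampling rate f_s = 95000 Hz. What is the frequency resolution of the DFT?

DFT frequency resolution = f_s / N
= 95000 / 128 = 11875/16 Hz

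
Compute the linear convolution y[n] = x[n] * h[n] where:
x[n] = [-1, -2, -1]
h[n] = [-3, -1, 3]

y[n] = sum_k x[k]*h[n-k]. Output length = len(x) + len(h) - 1 = 3 + 3 - 1 = 5.
y[0] = -1*-3 = 3
y[1] = -2*-3 + -1*-1 = 7
y[2] = -1*-3 + -2*-1 + -1*3 = 2
y[3] = -1*-1 + -2*3 = -5
y[4] = -1*3 = -3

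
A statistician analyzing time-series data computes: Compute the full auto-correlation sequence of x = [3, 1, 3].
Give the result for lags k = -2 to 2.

r_xx[k] = sum_m x[m]*x[m+k], indexed from 0, for k = -2 to 2:
  r_xx[-2] = x[2]*x[0] = 9
  r_xx[-1] = x[1]*x[0] + x[2]*x[1] = 6
  r_xx[0] = x[0]*x[0] + x[1]*x[1] + x[2]*x[2] = 19
  r_xx[1] = x[0]*x[1] + x[1]*x[2] = 6
  r_xx[2] = x[0]*x[2] = 9
r_xx = [9, 6, 19, 6, 9]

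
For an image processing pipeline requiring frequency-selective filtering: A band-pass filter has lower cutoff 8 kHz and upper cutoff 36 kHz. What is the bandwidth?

Bandwidth = f_high - f_low
= 36 kHz - 8 kHz = 28 kHz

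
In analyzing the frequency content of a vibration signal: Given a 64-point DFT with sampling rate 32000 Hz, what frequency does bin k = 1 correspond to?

The frequency of DFT bin k is: f_k = k * f_s / N
f_1 = 1 * 32000 / 64 = 500 Hz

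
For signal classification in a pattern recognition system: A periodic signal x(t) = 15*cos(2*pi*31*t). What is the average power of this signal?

Average power of A*cos(wt) is A^2/2.
P = 15^2 / 2 = 225/2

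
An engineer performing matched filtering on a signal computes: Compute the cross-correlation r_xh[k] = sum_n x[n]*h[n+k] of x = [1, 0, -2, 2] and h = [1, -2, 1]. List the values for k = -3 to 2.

Both sequences indexed from 0 and zero outside their support.
Lags with overlap: k = -3 to 2.
  r_xh[-3] = x[3]*h[0] = 2
  r_xh[-2] = x[2]*h[0] + x[3]*h[1] = -6
  r_xh[-1] = x[1]*h[0] + x[2]*h[1] + x[3]*h[2] = 6
  r_xh[0] = x[0]*h[0] + x[1]*h[1] + x[2]*h[2] = -1
  r_xh[1] = x[0]*h[1] + x[1]*h[2] = -2
  r_xh[2] = x[0]*h[2] = 1
r_xh = [2, -6, 6, -1, -2, 1] (for k = -3, ..., 2)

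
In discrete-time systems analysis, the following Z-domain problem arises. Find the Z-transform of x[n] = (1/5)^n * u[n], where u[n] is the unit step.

The Z-transform of a^n * u[n] is z/(z-a) for |z| > |a|.
Here a = 1/5, so X(z) = z/(z - (1/5)) = 5z/(5z - 1)
ROC: |z| > 1/5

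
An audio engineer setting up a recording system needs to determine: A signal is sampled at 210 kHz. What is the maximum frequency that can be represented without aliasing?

The maximum frequency that can be represented without aliasing
is the Nyquist frequency: f_max = f_s / 2 = 210 kHz / 2 = 105 kHz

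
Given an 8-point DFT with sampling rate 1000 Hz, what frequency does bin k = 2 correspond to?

The frequency of DFT bin k is: f_k = k * f_s / N
f_2 = 2 * 1000 / 8 = 250 Hz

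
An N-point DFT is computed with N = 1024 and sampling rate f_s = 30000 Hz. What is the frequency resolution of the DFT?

DFT frequency resolution = f_s / N
= 30000 / 1024 = 1875/64 Hz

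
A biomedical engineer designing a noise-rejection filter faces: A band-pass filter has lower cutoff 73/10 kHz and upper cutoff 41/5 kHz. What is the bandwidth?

Bandwidth = f_high - f_low
= 41/5 kHz - 73/10 kHz = 9/10 kHz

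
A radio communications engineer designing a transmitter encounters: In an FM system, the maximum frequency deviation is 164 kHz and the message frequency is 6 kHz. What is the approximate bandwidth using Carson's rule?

Carson's rule: BW = 2*(delta_f + f_m)
= 2*(164 + 6) kHz = 340 kHz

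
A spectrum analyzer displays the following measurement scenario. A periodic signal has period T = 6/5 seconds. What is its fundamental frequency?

The fundamental frequency is the reciprocal of the period.
f = 1/T = 1/(6/5) = 5/6 Hz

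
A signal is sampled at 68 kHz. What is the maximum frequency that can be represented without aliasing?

The maximum frequency that can be represented without aliasing
is the Nyquist frequency: f_max = f_s / 2 = 68 kHz / 2 = 34 kHz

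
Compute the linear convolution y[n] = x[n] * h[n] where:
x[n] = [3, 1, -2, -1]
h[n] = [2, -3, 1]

y[n] = sum_k x[k]*h[n-k]. Output length = len(x) + len(h) - 1 = 4 + 3 - 1 = 6.
y[0] = 3*2 = 6
y[1] = 1*2 + 3*-3 = -7
y[2] = -2*2 + 1*-3 + 3*1 = -4
y[3] = -1*2 + -2*-3 + 1*1 = 5
y[4] = -1*-3 + -2*1 = 1
y[5] = -1*1 = -1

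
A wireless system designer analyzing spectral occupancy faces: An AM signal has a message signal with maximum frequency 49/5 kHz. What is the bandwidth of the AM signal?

In AM (double-sideband), the bandwidth is twice the message frequency.
BW = 2 * f_m = 2 * 49/5 kHz = 98/5 kHz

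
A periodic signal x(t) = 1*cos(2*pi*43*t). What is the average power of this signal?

Average power of A*cos(wt) is A^2/2.
P = 1^2 / 2 = 1/2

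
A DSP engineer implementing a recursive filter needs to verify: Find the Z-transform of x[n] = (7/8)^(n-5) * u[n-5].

Time-shifting property: if X(z) = Z{x[n]}, then Z{x[n-d]} = z^(-d) * X(z)
X(z) = z/(z - 7/8) for x[n] = (7/8)^n * u[n]
Z{x[n-5]} = z^(-5) * z/(z - 7/8) = z^(-4)/(z - 7/8)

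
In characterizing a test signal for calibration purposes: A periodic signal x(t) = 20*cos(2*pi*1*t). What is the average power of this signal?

Average power of A*cos(wt) is A^2/2.
P = 20^2 / 2 = 400/2 = 200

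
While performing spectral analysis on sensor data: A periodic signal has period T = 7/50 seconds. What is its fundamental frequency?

The fundamental frequency is the reciprocal of the period.
f = 1/T = 1/(7/50) = 50/7 Hz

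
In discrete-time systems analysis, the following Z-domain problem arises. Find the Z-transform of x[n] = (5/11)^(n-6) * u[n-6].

Time-shifting property: if X(z) = Z{x[n]}, then Z{x[n-d]} = z^(-d) * X(z)
X(z) = z/(z - 5/11) for x[n] = (5/11)^n * u[n]
Z{x[n-6]} = z^(-6) * z/(z - 5/11) = z^(-5)/(z - 5/11)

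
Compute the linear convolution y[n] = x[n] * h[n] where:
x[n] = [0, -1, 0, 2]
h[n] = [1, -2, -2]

y[n] = sum_k x[k]*h[n-k]. Output length = len(x) + len(h) - 1 = 4 + 3 - 1 = 6.
y[0] = 0*1 = 0
y[1] = -1*1 + 0*-2 = -1
y[2] = 0*1 + -1*-2 + 0*-2 = 2
y[3] = 2*1 + 0*-2 + -1*-2 = 4
y[4] = 2*-2 + 0*-2 = -4
y[5] = 2*-2 = -4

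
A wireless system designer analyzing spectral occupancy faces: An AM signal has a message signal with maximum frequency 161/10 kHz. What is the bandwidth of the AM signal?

In AM (double-sideband), the bandwidth is twice the message frequency.
BW = 2 * f_m = 2 * 161/10 kHz = 161/5 kHz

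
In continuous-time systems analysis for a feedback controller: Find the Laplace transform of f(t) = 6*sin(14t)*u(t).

Standard pair: sin(wt)*u(t) <-> w/(s^2+w^2)
With w = 14: L{6*sin(14t)*u(t)} = 84/(s^2+196)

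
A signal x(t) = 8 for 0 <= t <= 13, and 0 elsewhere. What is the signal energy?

Energy = integral of |x(t)|^2 dt over the signal duration
= 8^2 * 13 = 64 * 13 = 832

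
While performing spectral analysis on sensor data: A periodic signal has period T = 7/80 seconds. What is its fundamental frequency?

The fundamental frequency is the reciprocal of the period.
f = 1/T = 1/(7/80) = 80/7 Hz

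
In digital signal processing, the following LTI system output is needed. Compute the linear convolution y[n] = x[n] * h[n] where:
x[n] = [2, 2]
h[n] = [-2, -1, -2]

y[n] = sum_k x[k]*h[n-k]. Output length = len(x) + len(h) - 1 = 2 + 3 - 1 = 4.
y[0] = 2*-2 = -4
y[1] = 2*-2 + 2*-1 = -6
y[2] = 2*-1 + 2*-2 = -6
y[3] = 2*-2 = -4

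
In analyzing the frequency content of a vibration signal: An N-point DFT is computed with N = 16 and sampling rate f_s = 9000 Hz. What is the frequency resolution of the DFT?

DFT frequency resolution = f_s / N
= 9000 / 16 = 1125/2 Hz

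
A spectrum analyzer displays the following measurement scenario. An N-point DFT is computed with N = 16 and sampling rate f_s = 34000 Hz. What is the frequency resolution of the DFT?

DFT frequency resolution = f_s / N
= 34000 / 16 = 2125 Hz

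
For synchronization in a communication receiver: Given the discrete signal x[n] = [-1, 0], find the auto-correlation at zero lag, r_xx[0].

The auto-correlation at zero lag r_xx[0] equals the signal energy.
r_xx[0] = sum of x[n]^2 = (-1)^2 + 0^2
= 1 + 0 = 1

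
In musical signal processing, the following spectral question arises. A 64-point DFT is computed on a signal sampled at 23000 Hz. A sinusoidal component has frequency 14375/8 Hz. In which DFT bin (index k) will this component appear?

DFT frequency resolution = f_s/N = 23000/64 = 2875/8 Hz
Bin index k = f_signal / resolution = 14375/8 / 2875/8 = 5
The signal frequency 14375/8 Hz falls in DFT bin k = 5.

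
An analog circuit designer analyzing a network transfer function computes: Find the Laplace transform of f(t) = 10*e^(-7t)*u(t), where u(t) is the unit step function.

Standard Laplace transform pair:
e^(-at)*u(t) <-> 1/(s+a)
With a = 7: L{10*e^(-7t)*u(t)} = 10/(s+7), ROC: Re(s) > -7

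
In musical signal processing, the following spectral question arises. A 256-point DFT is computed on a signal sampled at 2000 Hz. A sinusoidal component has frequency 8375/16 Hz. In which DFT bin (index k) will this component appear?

DFT frequency resolution = f_s/N = 2000/256 = 125/16 Hz
Bin index k = f_signal / resolution = 8375/16 / 125/16 = 67
The signal frequency 8375/16 Hz falls in DFT bin k = 67.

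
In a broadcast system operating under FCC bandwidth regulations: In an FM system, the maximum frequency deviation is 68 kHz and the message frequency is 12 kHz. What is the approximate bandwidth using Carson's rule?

Carson's rule: BW = 2*(delta_f + f_m)
= 2*(68 + 12) kHz = 160 kHz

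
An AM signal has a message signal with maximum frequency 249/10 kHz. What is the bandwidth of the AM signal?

In AM (double-sideband), the bandwidth is twice the message frequency.
BW = 2 * f_m = 2 * 249/10 kHz = 249/5 kHz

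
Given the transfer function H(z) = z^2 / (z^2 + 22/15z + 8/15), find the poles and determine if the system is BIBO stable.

Poles are roots of the denominator: z^2 + 22/15z + 8/15 = 0.
Quadratic formula: z = [-(22/15) +/- sqrt((22/15)^2 - 4*(8/15))] / 2
Discriminant = 484/225 - 32/15 = 4/225; sqrt = 2/15.
z = (-22/15 +/- 2/15) / 2 => z = -2/3 or z = -4/5.
|p1| = 2/3, |p2| = 4/5.
For BIBO stability, all poles must lie inside the unit circle (|p| < 1).
System is STABLE since both |p| < 1.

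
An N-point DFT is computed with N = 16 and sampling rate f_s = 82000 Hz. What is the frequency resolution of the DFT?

DFT frequency resolution = f_s / N
= 82000 / 16 = 5125 Hz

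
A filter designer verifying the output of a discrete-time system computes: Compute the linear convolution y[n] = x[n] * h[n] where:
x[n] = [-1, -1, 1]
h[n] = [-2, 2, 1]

y[n] = sum_k x[k]*h[n-k]. Output length = len(x) + len(h) - 1 = 3 + 3 - 1 = 5.
y[0] = -1*-2 = 2
y[1] = -1*-2 + -1*2 = 0
y[2] = 1*-2 + -1*2 + -1*1 = -5
y[3] = 1*2 + -1*1 = 1
y[4] = 1*1 = 1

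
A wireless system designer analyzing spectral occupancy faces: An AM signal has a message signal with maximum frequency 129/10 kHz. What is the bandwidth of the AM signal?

In AM (double-sideband), the bandwidth is twice the message frequency.
BW = 2 * f_m = 2 * 129/10 kHz = 129/5 kHz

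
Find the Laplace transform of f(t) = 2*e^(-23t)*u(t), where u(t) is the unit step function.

Standard Laplace transform pair:
e^(-at)*u(t) <-> 1/(s+a)
With a = 23: L{2*e^(-23t)*u(t)} = 2/(s+23), ROC: Re(s) > -23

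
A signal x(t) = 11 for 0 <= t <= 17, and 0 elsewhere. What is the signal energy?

Energy = integral of |x(t)|^2 dt over the signal duration
= 11^2 * 17 = 121 * 17 = 2057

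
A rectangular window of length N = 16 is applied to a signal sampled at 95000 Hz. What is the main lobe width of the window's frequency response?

For a rectangular window of length N,
the main lobe width in frequency is 2*f_s/N.
= 2*95000/16 = 11875 Hz
This determines the minimum frequency separation for resolving two sinusoids.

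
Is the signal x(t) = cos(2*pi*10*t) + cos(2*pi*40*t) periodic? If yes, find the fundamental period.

f1 = 10 Hz, f2 = 40 Hz
Period T1 = 1/10, T2 = 1/40
Ratio T1/T2 = 40/10, which is rational.
The signal is periodic with fundamental period T = 1/GCD(10,40) = 1/10 s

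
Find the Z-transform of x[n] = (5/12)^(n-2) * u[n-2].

Time-shifting property: if X(z) = Z{x[n]}, then Z{x[n-d]} = z^(-d) * X(z)
X(z) = z/(z - 5/12) for x[n] = (5/12)^n * u[n]
Z{x[n-2]} = z^(-2) * z/(z - 5/12) = z^(-1)/(z - 5/12)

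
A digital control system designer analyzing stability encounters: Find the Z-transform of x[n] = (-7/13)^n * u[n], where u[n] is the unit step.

The Z-transform of a^n * u[n] is z/(z-a) for |z| > |a|.
Here a = -7/13, so X(z) = z/(z - (-7/13)) = 13z/(13z + 7)
ROC: |z| > 7/13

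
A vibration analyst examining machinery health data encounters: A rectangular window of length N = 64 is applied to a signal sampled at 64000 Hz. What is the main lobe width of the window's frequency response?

For a rectangular window of length N,
the main lobe width in frequency is 2*f_s/N.
= 2*64000/64 = 2000 Hz
This determines the minimum frequency separation for resolving two sinusoids.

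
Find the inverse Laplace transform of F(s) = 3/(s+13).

Standard pair: k/(s+a) <-> k*e^(-at)*u(t)
With k=3, a=13: f(t) = 3*e^(-13t)*u(t)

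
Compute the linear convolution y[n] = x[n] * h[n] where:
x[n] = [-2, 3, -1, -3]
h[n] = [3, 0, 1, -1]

y[n] = sum_k x[k]*h[n-k]. Output length = len(x) + len(h) - 1 = 4 + 4 - 1 = 7.
y[0] = -2*3 = -6
y[1] = 3*3 + -2*0 = 9
y[2] = -1*3 + 3*0 + -2*1 = -5
y[3] = -3*3 + -1*0 + 3*1 + -2*-1 = -4
y[4] = -3*0 + -1*1 + 3*-1 = -4
y[5] = -3*1 + -1*-1 = -2
y[6] = -3*-1 = 3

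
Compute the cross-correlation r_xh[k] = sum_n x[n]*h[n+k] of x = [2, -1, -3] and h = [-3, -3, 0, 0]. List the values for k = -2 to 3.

Both sequences indexed from 0 and zero outside their support.
Lags with overlap: k = -2 to 3.
  r_xh[-2] = x[2]*h[0] = 9
  r_xh[-1] = x[1]*h[0] + x[2]*h[1] = 12
  r_xh[0] = x[0]*h[0] + x[1]*h[1] + x[2]*h[2] = -3
  r_xh[1] = x[0]*h[1] + x[1]*h[2] + x[2]*h[3] = -6
  r_xh[2] = x[0]*h[2] + x[1]*h[3] = 0
  r_xh[3] = x[0]*h[3] = 0
r_xh = [9, 12, -3, -6, 0, 0] (for k = -2, ..., 3)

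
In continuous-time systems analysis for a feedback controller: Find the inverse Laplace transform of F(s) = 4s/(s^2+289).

Standard pair: s/(s^2+w^2) <-> cos(wt)*u(t)
With k=4, w=17: f(t) = 4*cos(17t)*u(t)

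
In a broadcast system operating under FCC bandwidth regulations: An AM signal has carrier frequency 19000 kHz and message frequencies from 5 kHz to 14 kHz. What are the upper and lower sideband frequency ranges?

Upper sideband (USB) = fc + [fm_low, fm_high] = 19000 + [5, 14] = [19005, 19014] kHz
Lower sideband (LSB) = fc - [fm_high, fm_low] = 19000 - [14, 5] = [18986, 18995] kHz
Total occupied spectrum: 18986 kHz to 19014 kHz (plus carrier at 19000 kHz)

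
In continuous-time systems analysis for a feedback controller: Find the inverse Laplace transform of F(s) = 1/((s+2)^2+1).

Standard pair: w/((s+a)^2+w^2) <-> e^(-at)*sin(wt)*u(t)
With a=2, w=1: f(t) = e^(-2t)*sin(t)*u(t)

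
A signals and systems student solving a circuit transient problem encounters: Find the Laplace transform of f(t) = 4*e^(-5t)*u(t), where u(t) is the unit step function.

Standard Laplace transform pair:
e^(-at)*u(t) <-> 1/(s+a)
With a = 5: L{4*e^(-5t)*u(t)} = 4/(s+5), ROC: Re(s) > -5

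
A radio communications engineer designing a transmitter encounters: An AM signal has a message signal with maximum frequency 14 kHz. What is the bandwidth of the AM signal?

In AM (double-sideband), the bandwidth is twice the message frequency.
BW = 2 * f_m = 2 * 14 kHz = 28 kHz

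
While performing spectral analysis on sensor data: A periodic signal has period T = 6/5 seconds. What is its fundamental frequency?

The fundamental frequency is the reciprocal of the period.
f = 1/T = 1/(6/5) = 5/6 Hz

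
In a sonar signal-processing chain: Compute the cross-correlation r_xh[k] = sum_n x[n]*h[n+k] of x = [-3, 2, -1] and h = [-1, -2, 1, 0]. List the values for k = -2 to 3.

Both sequences indexed from 0 and zero outside their support.
Lags with overlap: k = -2 to 3.
  r_xh[-2] = x[2]*h[0] = 1
  r_xh[-1] = x[1]*h[0] + x[2]*h[1] = 0
  r_xh[0] = x[0]*h[0] + x[1]*h[1] + x[2]*h[2] = -2
  r_xh[1] = x[0]*h[1] + x[1]*h[2] + x[2]*h[3] = 8
  r_xh[2] = x[0]*h[2] + x[1]*h[3] = -3
  r_xh[3] = x[0]*h[3] = 0
r_xh = [1, 0, -2, 8, -3, 0] (for k = -2, ..., 3)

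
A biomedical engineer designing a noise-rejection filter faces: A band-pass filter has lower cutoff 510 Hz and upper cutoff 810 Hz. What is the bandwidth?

Bandwidth = f_high - f_low
= 810 Hz - 510 Hz = 300 Hz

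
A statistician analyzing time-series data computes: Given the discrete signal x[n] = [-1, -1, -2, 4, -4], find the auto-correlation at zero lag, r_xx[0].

The auto-correlation at zero lag r_xx[0] equals the signal energy.
r_xx[0] = sum of x[n]^2 = (-1)^2 + (-1)^2 + (-2)^2 + 4^2 + (-4)^2
= 1 + 1 + 4 + 16 + 16 = 38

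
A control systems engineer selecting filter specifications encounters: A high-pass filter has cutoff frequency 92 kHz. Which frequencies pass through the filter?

A high-pass filter passes all frequencies above the cutoff frequency 92 kHz and attenuates lower frequencies.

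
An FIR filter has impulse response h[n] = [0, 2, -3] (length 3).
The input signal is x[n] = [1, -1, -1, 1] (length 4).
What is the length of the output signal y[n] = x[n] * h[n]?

For linear convolution, the output length is:
len(y) = len(x) + len(h) - 1 = 4 + 3 - 1 = 6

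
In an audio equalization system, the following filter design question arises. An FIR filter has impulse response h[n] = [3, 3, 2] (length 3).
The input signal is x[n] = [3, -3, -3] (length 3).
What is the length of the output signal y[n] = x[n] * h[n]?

For linear convolution, the output length is:
len(y) = len(x) + len(h) - 1 = 3 + 3 - 1 = 5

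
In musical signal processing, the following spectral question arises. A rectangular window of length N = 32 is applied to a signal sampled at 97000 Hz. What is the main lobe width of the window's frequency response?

For a rectangular window of length N,
the main lobe width in frequency is 2*f_s/N.
= 2*97000/32 = 12125/2 Hz
This determines the minimum frequency separation for resolving two sinusoids.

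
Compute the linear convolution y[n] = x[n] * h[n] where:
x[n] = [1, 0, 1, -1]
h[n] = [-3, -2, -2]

y[n] = sum_k x[k]*h[n-k]. Output length = len(x) + len(h) - 1 = 4 + 3 - 1 = 6.
y[0] = 1*-3 = -3
y[1] = 0*-3 + 1*-2 = -2
y[2] = 1*-3 + 0*-2 + 1*-2 = -5
y[3] = -1*-3 + 1*-2 + 0*-2 = 1
y[4] = -1*-2 + 1*-2 = 0
y[5] = -1*-2 = 2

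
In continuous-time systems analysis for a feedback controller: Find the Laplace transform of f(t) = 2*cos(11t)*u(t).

Standard pair: cos(wt)*u(t) <-> s/(s^2+w^2)
With w = 11: L{2*cos(11t)*u(t)} = 2s/(s^2+121)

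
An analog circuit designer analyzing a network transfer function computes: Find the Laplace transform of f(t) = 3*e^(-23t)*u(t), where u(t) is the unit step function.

Standard Laplace transform pair:
e^(-at)*u(t) <-> 1/(s+a)
With a = 23: L{3*e^(-23t)*u(t)} = 3/(s+23), ROC: Re(s) > -23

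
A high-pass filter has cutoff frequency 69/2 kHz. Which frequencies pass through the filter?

A high-pass filter passes all frequencies above the cutoff frequency 69/2 kHz and attenuates lower frequencies.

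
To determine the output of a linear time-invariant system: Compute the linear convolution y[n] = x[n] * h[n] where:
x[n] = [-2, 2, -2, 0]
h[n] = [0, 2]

y[n] = sum_k x[k]*h[n-k]. Output length = len(x) + len(h) - 1 = 4 + 2 - 1 = 5.
y[0] = -2*0 = 0
y[1] = 2*0 + -2*2 = -4
y[2] = -2*0 + 2*2 = 4
y[3] = 0*0 + -2*2 = -4
y[4] = 0*2 = 0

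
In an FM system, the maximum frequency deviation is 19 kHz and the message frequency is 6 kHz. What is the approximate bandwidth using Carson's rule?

Carson's rule: BW = 2*(delta_f + f_m)
= 2*(19 + 6) kHz = 50 kHz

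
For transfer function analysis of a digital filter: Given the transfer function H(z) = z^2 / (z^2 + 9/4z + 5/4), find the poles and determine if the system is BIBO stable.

Poles are roots of the denominator: z^2 + 9/4z + 5/4 = 0.
Quadratic formula: z = [-(9/4) +/- sqrt((9/4)^2 - 4*(5/4))] / 2
Discriminant = 81/16 - 5 = 1/16; sqrt = 1/4.
z = (-9/4 +/- 1/4) / 2 => z = -1 or z = -5/4.
|p1| = 5/4, |p2| = 1.
For BIBO stability, all poles must lie inside the unit circle (|p| < 1).
System is UNSTABLE since at least one |p| >= 1.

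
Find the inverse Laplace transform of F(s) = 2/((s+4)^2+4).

Standard pair: w/((s+a)^2+w^2) <-> e^(-at)*sin(wt)*u(t)
With a=4, w=2: f(t) = e^(-4t)*sin(2t)*u(t)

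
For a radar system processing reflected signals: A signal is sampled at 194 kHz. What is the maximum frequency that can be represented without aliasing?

The maximum frequency that can be represented without aliasing
is the Nyquist frequency: f_max = f_s / 2 = 194 kHz / 2 = 97 kHz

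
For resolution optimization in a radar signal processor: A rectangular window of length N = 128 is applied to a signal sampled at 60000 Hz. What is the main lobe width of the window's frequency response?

For a rectangular window of length N,
the main lobe width in frequency is 2*f_s/N.
= 2*60000/128 = 1875/2 Hz
This determines the minimum frequency separation for resolving two sinusoids.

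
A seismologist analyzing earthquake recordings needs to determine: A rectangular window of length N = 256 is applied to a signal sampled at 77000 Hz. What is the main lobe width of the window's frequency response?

For a rectangular window of length N,
the main lobe width in frequency is 2*f_s/N.
= 2*77000/256 = 9625/16 Hz
This determines the minimum frequency separation for resolving two sinusoids.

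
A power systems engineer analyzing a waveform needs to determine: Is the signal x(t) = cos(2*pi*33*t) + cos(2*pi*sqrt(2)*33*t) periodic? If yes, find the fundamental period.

f1 = 33 Hz, f2 = 33*sqrt(2) Hz
Ratio f2/f1 = sqrt(2), which is irrational.
Since the frequency ratio is irrational, no common period exists.
The signal is not periodic.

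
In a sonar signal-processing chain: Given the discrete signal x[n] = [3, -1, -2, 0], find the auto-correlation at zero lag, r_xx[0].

The auto-correlation at zero lag r_xx[0] equals the signal energy.
r_xx[0] = sum of x[n]^2 = 3^2 + (-1)^2 + (-2)^2 + 0^2
= 9 + 1 + 4 + 0 = 14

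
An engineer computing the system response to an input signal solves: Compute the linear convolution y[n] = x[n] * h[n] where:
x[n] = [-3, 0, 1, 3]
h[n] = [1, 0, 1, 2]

y[n] = sum_k x[k]*h[n-k]. Output length = len(x) + len(h) - 1 = 4 + 4 - 1 = 7.
y[0] = -3*1 = -3
y[1] = 0*1 + -3*0 = 0
y[2] = 1*1 + 0*0 + -3*1 = -2
y[3] = 3*1 + 1*0 + 0*1 + -3*2 = -3
y[4] = 3*0 + 1*1 + 0*2 = 1
y[5] = 3*1 + 1*2 = 5
y[6] = 3*2 = 6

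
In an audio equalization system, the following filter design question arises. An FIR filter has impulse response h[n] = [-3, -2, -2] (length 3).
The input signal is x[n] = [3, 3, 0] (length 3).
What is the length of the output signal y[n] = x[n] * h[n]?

For linear convolution, the output length is:
len(y) = len(x) + len(h) - 1 = 3 + 3 - 1 = 5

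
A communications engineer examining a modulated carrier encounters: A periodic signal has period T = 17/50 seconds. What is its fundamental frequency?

The fundamental frequency is the reciprocal of the period.
f = 1/T = 1/(17/50) = 50/17 Hz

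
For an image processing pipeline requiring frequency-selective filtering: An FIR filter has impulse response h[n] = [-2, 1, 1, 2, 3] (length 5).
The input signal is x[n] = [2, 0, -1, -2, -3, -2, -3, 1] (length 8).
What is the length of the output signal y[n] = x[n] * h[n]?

For linear convolution, the output length is:
len(y) = len(x) + len(h) - 1 = 8 + 5 - 1 = 12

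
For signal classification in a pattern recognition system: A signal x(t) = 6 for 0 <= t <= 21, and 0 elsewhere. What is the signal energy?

Energy = integral of |x(t)|^2 dt over the signal duration
= 6^2 * 21 = 36 * 21 = 756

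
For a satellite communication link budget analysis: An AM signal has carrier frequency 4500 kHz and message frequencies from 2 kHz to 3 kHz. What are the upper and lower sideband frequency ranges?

Upper sideband (USB) = fc + [fm_low, fm_high] = 4500 + [2, 3] = [4502, 4503] kHz
Lower sideband (LSB) = fc - [fm_high, fm_low] = 4500 - [3, 2] = [4497, 4498] kHz
Total occupied spectrum: 4497 kHz to 4503 kHz (plus carrier at 4500 kHz)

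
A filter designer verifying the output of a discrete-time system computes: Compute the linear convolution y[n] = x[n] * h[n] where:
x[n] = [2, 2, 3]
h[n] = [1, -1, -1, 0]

y[n] = sum_k x[k]*h[n-k]. Output length = len(x) + len(h) - 1 = 3 + 4 - 1 = 6.
y[0] = 2*1 = 2
y[1] = 2*1 + 2*-1 = 0
y[2] = 3*1 + 2*-1 + 2*-1 = -1
y[3] = 3*-1 + 2*-1 + 2*0 = -5
y[4] = 3*-1 + 2*0 = -3
y[5] = 3*0 = 0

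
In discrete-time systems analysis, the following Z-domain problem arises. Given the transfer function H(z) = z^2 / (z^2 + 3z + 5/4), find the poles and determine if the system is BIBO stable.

Poles are roots of the denominator: z^2 + 3z + 5/4 = 0.
Quadratic formula: z = [-(3) +/- sqrt((3)^2 - 4*(5/4))] / 2
Discriminant = 9 - 5 = 4; sqrt = 2.
z = (-3 +/- 2) / 2 => z = -1/2 or z = -5/2.
|p1| = 5/2, |p2| = 1/2.
For BIBO stability, all poles must lie inside the unit circle (|p| < 1).
System is UNSTABLE since at least one |p| >= 1.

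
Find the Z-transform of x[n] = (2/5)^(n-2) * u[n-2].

Time-shifting property: if X(z) = Z{x[n]}, then Z{x[n-d]} = z^(-d) * X(z)
X(z) = z/(z - 2/5) for x[n] = (2/5)^n * u[n]
Z{x[n-2]} = z^(-2) * z/(z - 2/5) = z^(-1)/(z - 2/5)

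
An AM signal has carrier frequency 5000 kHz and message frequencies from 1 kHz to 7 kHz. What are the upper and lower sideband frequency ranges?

Upper sideband (USB) = fc + [fm_low, fm_high] = 5000 + [1, 7] = [5001, 5007] kHz
Lower sideband (LSB) = fc - [fm_high, fm_low] = 5000 - [7, 1] = [4993, 4999] kHz
Total occupied spectrum: 4993 kHz to 5007 kHz (plus carrier at 5000 kHz)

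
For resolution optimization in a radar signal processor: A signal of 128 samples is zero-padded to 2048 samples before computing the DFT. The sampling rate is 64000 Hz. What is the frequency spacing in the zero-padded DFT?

Original DFT: N = 128, resolution = f_s/N = 64000/128 = 500 Hz
Zero-padded DFT: N = 2048, resolution = f_s/N = 64000/2048 = 125/4 Hz
Zero-padding interpolates the spectrum (finer frequency grid)
but does NOT improve the true spectral resolution (ability to resolve close frequencies).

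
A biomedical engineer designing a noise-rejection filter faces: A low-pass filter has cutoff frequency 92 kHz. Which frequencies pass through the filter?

A low-pass filter passes all frequencies below the cutoff frequency 92 kHz and attenuates higher frequencies.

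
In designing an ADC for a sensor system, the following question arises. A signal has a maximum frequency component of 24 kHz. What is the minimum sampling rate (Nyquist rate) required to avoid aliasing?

By the Nyquist-Shannon sampling theorem,
the minimum sampling rate (Nyquist rate) must be at least 2 * f_max.
Nyquist rate = 2 * 24 kHz = 48 kHz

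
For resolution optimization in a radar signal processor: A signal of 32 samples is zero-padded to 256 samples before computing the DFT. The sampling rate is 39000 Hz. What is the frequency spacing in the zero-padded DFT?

Original DFT: N = 32, resolution = f_s/N = 39000/32 = 4875/4 Hz
Zero-padded DFT: N = 256, resolution = f_s/N = 39000/256 = 4875/32 Hz
Zero-padding interpolates the spectrum (finer frequency grid)
but does NOT improve the true spectral resolution (ability to resolve close frequencies).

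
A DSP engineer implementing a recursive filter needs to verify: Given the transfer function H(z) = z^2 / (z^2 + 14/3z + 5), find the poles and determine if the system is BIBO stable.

Poles are roots of the denominator: z^2 + 14/3z + 5 = 0.
Quadratic formula: z = [-(14/3) +/- sqrt((14/3)^2 - 4*(5))] / 2
Discriminant = 196/9 - 20 = 16/9; sqrt = 4/3.
z = (-14/3 +/- 4/3) / 2 => z = -5/3 or z = -3.
|p1| = 5/3, |p2| = 3.
For BIBO stability, all poles must lie inside the unit circle (|p| < 1).
System is UNSTABLE since at least one |p| >= 1.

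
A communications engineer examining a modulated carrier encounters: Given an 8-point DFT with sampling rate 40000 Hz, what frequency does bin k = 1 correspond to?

The frequency of DFT bin k is: f_k = k * f_s / N
f_1 = 1 * 40000 / 8 = 5000 Hz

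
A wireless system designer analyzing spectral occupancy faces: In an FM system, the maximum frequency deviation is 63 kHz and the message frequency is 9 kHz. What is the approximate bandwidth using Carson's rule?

Carson's rule: BW = 2*(delta_f + f_m)
= 2*(63 + 9) kHz = 144 kHz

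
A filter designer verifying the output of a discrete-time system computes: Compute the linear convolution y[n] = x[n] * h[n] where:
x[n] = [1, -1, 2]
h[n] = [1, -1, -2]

y[n] = sum_k x[k]*h[n-k]. Output length = len(x) + len(h) - 1 = 3 + 3 - 1 = 5.
y[0] = 1*1 = 1
y[1] = -1*1 + 1*-1 = -2
y[2] = 2*1 + -1*-1 + 1*-2 = 1
y[3] = 2*-1 + -1*-2 = 0
y[4] = 2*-2 = -4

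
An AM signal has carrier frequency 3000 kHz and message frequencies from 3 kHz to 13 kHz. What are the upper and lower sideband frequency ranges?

Upper sideband (USB) = fc + [fm_low, fm_high] = 3000 + [3, 13] = [3003, 3013] kHz
Lower sideband (LSB) = fc - [fm_high, fm_low] = 3000 - [13, 3] = [2987, 2997] kHz
Total occupied spectrum: 2987 kHz to 3013 kHz (plus carrier at 3000 kHz)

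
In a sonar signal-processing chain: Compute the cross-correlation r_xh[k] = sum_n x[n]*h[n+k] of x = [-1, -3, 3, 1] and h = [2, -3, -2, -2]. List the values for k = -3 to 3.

Both sequences indexed from 0 and zero outside their support.
Lags with overlap: k = -3 to 3.
  r_xh[-3] = x[3]*h[0] = 2
  r_xh[-2] = x[2]*h[0] + x[3]*h[1] = 3
  r_xh[-1] = x[1]*h[0] + x[2]*h[1] + x[3]*h[2] = -17
  r_xh[0] = x[0]*h[0] + x[1]*h[1] + x[2]*h[2] + x[3]*h[3] = -1
  r_xh[1] = x[0]*h[1] + x[1]*h[2] + x[2]*h[3] = 3
  r_xh[2] = x[0]*h[2] + x[1]*h[3] = 8
  r_xh[3] = x[0]*h[3] = 2
r_xh = [2, 3, -17, -1, 3, 8, 2] (for k = -3, ..., 3)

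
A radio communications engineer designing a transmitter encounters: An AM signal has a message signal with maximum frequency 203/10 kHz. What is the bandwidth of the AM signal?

In AM (double-sideband), the bandwidth is twice the message frequency.
BW = 2 * f_m = 2 * 203/10 kHz = 203/5 kHz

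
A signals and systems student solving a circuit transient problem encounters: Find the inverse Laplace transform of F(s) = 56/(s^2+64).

Standard pair: w/(s^2+w^2) <-> sin(wt)*u(t)
Recognize w^2 = 64, so w = 8; numerator 56 = 7*8.
f(t) = 7*sin(8t)*u(t)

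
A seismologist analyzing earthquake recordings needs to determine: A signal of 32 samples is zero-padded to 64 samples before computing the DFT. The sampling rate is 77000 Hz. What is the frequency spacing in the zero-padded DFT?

Original DFT: N = 32, resolution = f_s/N = 77000/32 = 9625/4 Hz
Zero-padded DFT: N = 64, resolution = f_s/N = 77000/64 = 9625/8 Hz
Zero-padding interpolates the spectrum (finer frequency grid)
but does NOT improve the true spectral resolution (ability to resolve close frequencies).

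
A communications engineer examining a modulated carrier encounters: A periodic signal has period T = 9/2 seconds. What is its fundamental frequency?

The fundamental frequency is the reciprocal of the period.
f = 1/T = 1/(9/2) = 2/9 Hz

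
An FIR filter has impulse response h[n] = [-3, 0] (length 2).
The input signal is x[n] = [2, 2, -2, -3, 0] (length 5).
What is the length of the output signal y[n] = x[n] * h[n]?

For linear convolution, the output length is:
len(y) = len(x) + len(h) - 1 = 5 + 2 - 1 = 6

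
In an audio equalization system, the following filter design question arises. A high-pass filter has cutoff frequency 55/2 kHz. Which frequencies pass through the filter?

A high-pass filter passes all frequencies above the cutoff frequency 55/2 kHz and attenuates lower frequencies.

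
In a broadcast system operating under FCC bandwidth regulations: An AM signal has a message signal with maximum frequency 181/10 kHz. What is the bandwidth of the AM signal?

In AM (double-sideband), the bandwidth is twice the message frequency.
BW = 2 * f_m = 2 * 181/10 kHz = 181/5 kHz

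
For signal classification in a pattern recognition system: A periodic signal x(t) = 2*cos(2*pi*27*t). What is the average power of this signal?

Average power of A*cos(wt) is A^2/2.
P = 2^2 / 2 = 4/2 = 2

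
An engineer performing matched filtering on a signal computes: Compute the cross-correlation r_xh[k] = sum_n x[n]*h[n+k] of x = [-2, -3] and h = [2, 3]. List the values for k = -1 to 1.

Both sequences indexed from 0 and zero outside their support.
Lags with overlap: k = -1 to 1.
  r_xh[-1] = x[1]*h[0] = -6
  r_xh[0] = x[0]*h[0] + x[1]*h[1] = -13
  r_xh[1] = x[0]*h[1] = -6
r_xh = [-6, -13, -6] (for k = -1, ..., 1)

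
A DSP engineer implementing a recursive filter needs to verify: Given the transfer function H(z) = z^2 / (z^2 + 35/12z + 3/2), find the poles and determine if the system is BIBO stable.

Poles are roots of the denominator: z^2 + 35/12z + 3/2 = 0.
Quadratic formula: z = [-(35/12) +/- sqrt((35/12)^2 - 4*(3/2))] / 2
Discriminant = 1225/144 - 6 = 361/144; sqrt = 19/12.
z = (-35/12 +/- 19/12) / 2 => z = -2/3 or z = -9/4.
|p1| = 9/4, |p2| = 2/3.
For BIBO stability, all poles must lie inside the unit circle (|p| < 1).
System is UNSTABLE since at least one |p| >= 1.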